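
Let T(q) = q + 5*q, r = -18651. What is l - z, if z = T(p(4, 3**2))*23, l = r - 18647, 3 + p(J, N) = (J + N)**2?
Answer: -60206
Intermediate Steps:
p(J, N) = -3 + (J + N)**2
T(q) = 6*q
l = -37298 (l = -18651 - 18647 = -37298)
z = 22908 (z = (6*(-3 + (4 + 3**2)**2))*23 = (6*(-3 + (4 + 9)**2))*23 = (6*(-3 + 13**2))*23 = (6*(-3 + 169))*23 = (6*166)*23 = 996*23 = 22908)
l - z = -37298 - 1*22908 = -37298 - 22908 = -60206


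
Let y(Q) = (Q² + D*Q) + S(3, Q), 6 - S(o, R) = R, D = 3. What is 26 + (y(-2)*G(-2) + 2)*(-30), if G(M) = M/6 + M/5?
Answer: 98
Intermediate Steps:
S(o, R) = 6 - R
y(Q) = 6 + Q² + 2*Q (y(Q) = (Q² + 3*Q) + (6 - Q) = 6 + Q² + 2*Q)
G(M) = 11*M/30 (G(M) = M*(⅙) + M*(⅕) = M/6 + M/5 = 11*M/30)
26 + (y(-2)*G(-2) + 2)*(-30) = 26 + ((6 + (-2)² + 2*(-2))*((11/30)*(-2)) + 2)*(-30) = 26 + ((6 + 4 - 4)*(-11/15) + 2)*(-30) = 26 + (6*(-11/15) + 2)*(-30) = 26 + (-22/5 + 2)*(-30) = 26 - 12/5*(-30) = 26 + 72 = 98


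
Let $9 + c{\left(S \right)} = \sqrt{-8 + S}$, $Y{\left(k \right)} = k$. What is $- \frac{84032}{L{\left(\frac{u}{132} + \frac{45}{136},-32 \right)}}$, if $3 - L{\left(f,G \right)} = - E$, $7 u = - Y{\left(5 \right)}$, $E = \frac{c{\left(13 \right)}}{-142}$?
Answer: $- \frac{259532832}{9461} - \frac{2983136 \sqrt{5}}{47305} \approx -27573.0$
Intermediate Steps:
$c{\left(S \right)} = -9 + \sqrt{-8 + S}$
$E = \frac{9}{142} - \frac{\sqrt{5}}{142}$ ($E = \frac{-9 + \sqrt{-8 + 13}}{-142} = \left(-9 + \sqrt{5}\right) \left(- \frac{1}{142}\right) = \frac{9}{142} - \frac{\sqrt{5}}{142} \approx 0.047633$)
$u = - \frac{5}{7}$ ($u = \frac{\left(-1\right) 5}{7} = \frac{1}{7} \left(-5\right) = - \frac{5}{7} \approx -0.71429$)
$L{\left(f,G \right)} = \frac{435}{142} - \frac{\sqrt{5}}{142}$ ($L{\left(f,G \right)} = 3 - - (\frac{9}{142} - \frac{\sqrt{5}}{142}) = 3 - \left(- \frac{9}{142} + \frac{\sqrt{5}}{142}\right) = 3 + \left(\frac{9}{142} - \frac{\sqrt{5}}{142}\right) = \frac{435}{142} - \frac{\sqrt{5}}{142}$)
$- \frac{84032}{L{\left(\frac{u}{132} + \frac{45}{136},-32 \right)}} = - \frac{84032}{\frac{435}{142} - \frac{\sqrt{5}}{142}}$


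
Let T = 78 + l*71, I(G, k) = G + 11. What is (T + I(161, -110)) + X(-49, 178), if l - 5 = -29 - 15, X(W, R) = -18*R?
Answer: -5723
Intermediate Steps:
I(G, k) = 11 + G
l = -39 (l = 5 + (-29 - 15) = 5 - 44 = -39)
T = -2691 (T = 78 - 39*71 = 78 - 2769 = -2691)
(T + I(161, -110)) + X(-49, 178) = (-2691 + (11 + 161)) - 18*178 = (-2691 + 172) - 3204 = -2519 - 3204 = -5723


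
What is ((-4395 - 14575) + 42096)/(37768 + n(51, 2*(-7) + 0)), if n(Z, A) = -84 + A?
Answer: 11563/18835 ≈ 0.61391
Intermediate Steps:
((-4395 - 14575) + 42096)/(37768 + n(51, 2*(-7) + 0)) = ((-4395 - 14575) + 42096)/(37768 + (-84 + (2*(-7) + 0))) = (-18970 + 42096)/(37768 + (-84 + (-14 + 0))) = 23126/(37768 + (-84 - 14)) = 23126/(37768 - 98) = 23126/37670 = 23126*(1/37670) = 11563/18835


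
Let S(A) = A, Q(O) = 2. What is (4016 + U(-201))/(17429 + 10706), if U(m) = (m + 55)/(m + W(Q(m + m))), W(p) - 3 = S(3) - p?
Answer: 791298/5542595 ≈ 0.14277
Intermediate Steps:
W(p) = 6 - p (W(p) = 3 + (3 - p) = 6 - p)
U(m) = (55 + m)/(4 + m) (U(m) = (m + 55)/(m + (6 - 1*2)) = (55 + m)/(m + (6 - 2)) = (55 + m)/(m + 4) = (55 + m)/(4 + m))
(4016 + U(-201))/(17429 + 10706) = (4016 + (55 - 201)/(4 - 201))/(17429 + 10706) = (4016 - 146/(-197))/28135 = (4016 - 1/197*(-146))*(1/28135) = (4016 + 146/197)*(1/28135) = (791298/197)*(1/28135) = 791298/5542595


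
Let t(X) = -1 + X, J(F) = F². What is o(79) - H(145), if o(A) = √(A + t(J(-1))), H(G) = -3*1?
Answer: 3 + √79 ≈ 11.888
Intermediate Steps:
H(G) = -3
o(A) = √A (o(A) = √(A + (-1 + (-1)²)) = √(A + (-1 + 1)) = √(A + 0) = √A)
o(79) - H(145) = √79 - 1*(-3) = √79 + 3 = 3 + √79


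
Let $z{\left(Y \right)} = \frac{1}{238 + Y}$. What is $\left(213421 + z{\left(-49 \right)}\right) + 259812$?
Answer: $\frac{89441038}{189} \approx 4.7323 \cdot 10^{5}$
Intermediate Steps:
$\left(213421 + z{\left(-49 \right)}\right) + 259812 = \left(213421 + \frac{1}{238 - 49}\right) + 259812 = \left(213421 + \frac{1}{189}\right) + 259812 = \frac{40336570}{189} + 259812 = \frac{89441038}{189}$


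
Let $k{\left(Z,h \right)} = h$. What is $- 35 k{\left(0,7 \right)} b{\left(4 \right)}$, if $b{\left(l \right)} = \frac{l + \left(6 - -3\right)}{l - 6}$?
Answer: $\frac{3185}{2} \approx 1592.5$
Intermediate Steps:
$b{\left(l \right)} = \frac{9 + l}{-6 + l}$ ($b{\left(l \right)} = \frac{l + \left(6 + 3\right)}{-6 + l} = \frac{l + 9}{-6 + l} = \frac{9 + l}{-6 + l}$)
$- 35 k{\left(0,7 \right)} b{\left(4 \right)} = \left(-35\right) 7 \frac{9 + 4}{-6 + 4} = - 245 \frac{1}{-2} \cdot 13 = - 245 \left(\left(- \frac{1}{2}\right) 13\right) = \left(-245\right) \left(- \frac{13}{2}\right) = \frac{3185}{2}$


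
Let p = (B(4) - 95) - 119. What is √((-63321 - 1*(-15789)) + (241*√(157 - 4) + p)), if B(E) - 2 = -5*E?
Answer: √(-47764 + 723*√17) ≈ 211.62*I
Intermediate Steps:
B(E) = 2 - 5*E
p = -232 (p = ((2 - 5*4) - 95) - 119 = ((2 - 20) - 95) - 119 = (-18 - 95) - 119 = -113 - 119 = -232)
√((-63321 - 1*(-15789)) + (241*√(157 - 4) + p)) = √((-63321 - 1*(-15789)) + (241*√(157 - 4) - 232)) = √((-63321 + 15789) + (241*√153 - 232)) = √(-47532 + (241*(3*√17) - 232)) = √(-47532 + (723*√17 - 232)) = √(-47532 + (-232 + 723*√17)) = √(-47764 + 723*√17)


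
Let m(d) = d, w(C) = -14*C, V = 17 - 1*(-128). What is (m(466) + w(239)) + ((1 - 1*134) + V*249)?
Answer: 33092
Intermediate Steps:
V = 145 (V = 17 + 128 = 145)
(m(466) + w(239)) + ((1 - 1*134) + V*249) = (466 - 14*239) + ((1 - 1*134) + 145*249) = (466 - 3346) + ((1 - 134) + 36105) = -2880 + (-133 + 36105) = -2880 + 35972 = 33092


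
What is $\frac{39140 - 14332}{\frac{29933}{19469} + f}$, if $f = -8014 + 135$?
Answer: $- \frac{34499068}{10954737} \approx -3.1492$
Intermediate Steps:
$f = -7879$
$\frac{39140 - 14332}{\frac{29933}{19469} + f} = \frac{39140 - 14332}{\frac{29933}{19469} - 7879} = \frac{24808}{29933 \cdot \frac{1}{19469} - 7879} = \frac{24808}{\frac{29933}{19469} - 7879} = \frac{24808}{- \frac{153366318}{19469}} = 24808 \left(- \frac{19469}{153366318}\right) = - \frac{34499068}{10954737}$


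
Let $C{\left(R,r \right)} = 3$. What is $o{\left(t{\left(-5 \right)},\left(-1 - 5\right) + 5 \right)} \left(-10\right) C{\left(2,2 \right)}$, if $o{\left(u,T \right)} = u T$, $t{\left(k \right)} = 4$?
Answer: $120$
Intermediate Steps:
$o{\left(u,T \right)} = T u$
$o{\left(t{\left(-5 \right)},\left(-1 - 5\right) + 5 \right)} \left(-10\right) C{\left(2,2 \right)} = \left(\left(-1 - 5\right) + 5\right) 4 \left(-10\right) 3 = \left(-6 + 5\right) 4 \left(-10\right) 3 = \left(-1\right) 4 \left(-10\right) 3 = \left(-4\right) \left(-10\right) 3 = 40 \cdot 3 = 120$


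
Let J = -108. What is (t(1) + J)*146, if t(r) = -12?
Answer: -17520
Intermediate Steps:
(t(1) + J)*146 = (-12 - 108)*146 = -120*146 = -17520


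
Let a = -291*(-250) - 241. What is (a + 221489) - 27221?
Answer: 266777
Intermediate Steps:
a = 72509 (a = 72750 - 241 = 72509)
(a + 221489) - 27221 = (72509 + 221489) - 27221 = 293998 - 27221 = 266777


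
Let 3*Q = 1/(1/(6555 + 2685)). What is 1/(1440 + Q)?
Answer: 1/4520 ≈ 0.00022124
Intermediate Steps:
Q = 3080 (Q = 1/(3*(1/(6555 + 2685))) = 1/(3*(1/9240)) = (⅓)*9240 = 3080)
1/(1440 + Q) = 1/(1440 + 3080) = 1/4520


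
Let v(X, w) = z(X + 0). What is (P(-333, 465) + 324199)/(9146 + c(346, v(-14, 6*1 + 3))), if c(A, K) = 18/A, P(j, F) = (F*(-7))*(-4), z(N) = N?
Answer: 58338887/1582267 ≈ 36.870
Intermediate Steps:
P(j, F) = 28*F (P(j, F) = -7*F*(-4) = 28*F)
v(X, w) = X (v(X, w) = X + 0 = X)
(P(-333, 465) + 324199)/(9146 + c(346, v(-14, 6*1 + 3))) = (28*465 + 324199)/(9146 + 18/346) = (13020 + 324199)/(9146 + 18*(1/346)) = 337219/(9146 + 9/173) = 337219/(1582267/173) = 337219*(173/1582267) = 58338887/1582267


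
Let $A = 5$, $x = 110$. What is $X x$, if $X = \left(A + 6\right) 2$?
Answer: $2420$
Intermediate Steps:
$X = 22$ ($X = \left(5 + 6\right) 2 = 11 \cdot 2 = 22$)
$X x = 22 \cdot 110 = 2420$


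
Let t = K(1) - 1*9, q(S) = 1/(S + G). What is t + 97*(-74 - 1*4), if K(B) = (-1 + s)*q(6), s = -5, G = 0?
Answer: -7576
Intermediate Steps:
q(S) = 1/S (q(S) = 1/(S + 0) = 1/S)
K(B) = -1 (K(B) = (-1 - 5)/6 = -6*1/6 = -1)
t = -10 (t = -1 - 1*9 = -1 - 9 = -10)
t + 97*(-74 - 1*4) = -10 + 97*(-74 - 1*4) = -10 + 97*(-74 - 4) = -10 + 97*(-78) = -10 - 7566 = -7576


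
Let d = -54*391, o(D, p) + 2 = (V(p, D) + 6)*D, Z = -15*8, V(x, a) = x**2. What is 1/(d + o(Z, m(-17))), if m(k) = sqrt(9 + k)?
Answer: -1/20876 ≈ -4.7902e-5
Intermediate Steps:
Z = -120
o(D, p) = -2 + D*(6 + p**2) (o(D, p) = -2 + (p**2 + 6)*D = -2 + (6 + p**2)*D = -2 + D*(6 + p**2))
d = -21114
1/(d + o(Z, m(-17))) = 1/(-21114 + (-2 + 6*(-120) - 120*(sqrt(9 - 17))**2)) = 1/(-21114 + (-2 - 720 - 120*(sqrt(-8))**2)) = 1/(-21114 + (-2 - 720 - 120*(2*I*sqrt(2))**2)) = 1/(-21114 + (-2 - 720 - 120*(-8))) = 1/(-21114 + (-2 - 720 + 960)) = 1/(-21114 + 238) = 1/(-20876) = -1/20876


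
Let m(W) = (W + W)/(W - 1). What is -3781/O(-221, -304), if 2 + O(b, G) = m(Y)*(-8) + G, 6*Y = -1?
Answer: 26467/2158 ≈ 12.265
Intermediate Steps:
Y = -⅙ (Y = (⅙)*(-1) = -⅙ ≈ -0.16667)
m(W) = 2*W/(-1 + W) (m(W) = (2*W)/(-1 + W) = 2*W/(-1 + W))
O(b, G) = -30/7 + G (O(b, G) = -2 + ((2*(-⅙)/(-1 - ⅙))*(-8) + G) = -2 + ((2*(-⅙)/(-7/6))*(-8) + G) = -2 + ((2*(-⅙)*(-6/7))*(-8) + G) = -2 + ((2/7)*(-8) + G) = -2 + (-16/7 + G) = -30/7 + G)
-3781/O(-221, -304) = -3781/(-30/7 - 304) = -3781/(-2158/7) = -3781*(-7/2158) = 26467/2158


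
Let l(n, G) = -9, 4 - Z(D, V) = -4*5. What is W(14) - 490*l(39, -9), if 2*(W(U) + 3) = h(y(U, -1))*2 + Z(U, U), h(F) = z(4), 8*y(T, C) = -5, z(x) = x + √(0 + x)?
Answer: 4425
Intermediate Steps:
Z(D, V) = 24 (Z(D, V) = 4 - (-4)*5 = 4 - 1*(-20) = 4 + 20 = 24)
z(x) = x + √x
y(T, C) = -5/8 (y(T, C) = (⅛)*(-5) = -5/8)
h(F) = 6 (h(F) = 4 + √4 = 4 + 2 = 6)
W(U) = 15 (W(U) = -3 + (6*2 + 24)/2 = -3 + (12 + 24)/2 = -3 + (½)*36 = -3 + 18 = 15)
W(14) - 490*l(39, -9) = 15 - 490*(-9) = 15 + 4410 = 4425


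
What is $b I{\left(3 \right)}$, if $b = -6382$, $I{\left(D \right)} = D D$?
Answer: $-57438$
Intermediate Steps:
$I{\left(D \right)} = D^{2}$
$b I{\left(3 \right)} = - 6382 \cdot 3^{2} = \left(-6382\right) 9 = -57438$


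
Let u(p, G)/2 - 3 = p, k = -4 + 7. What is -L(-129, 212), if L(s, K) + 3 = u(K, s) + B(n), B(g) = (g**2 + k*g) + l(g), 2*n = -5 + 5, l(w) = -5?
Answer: -422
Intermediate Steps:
k = 3
n = 0 (n = (-5 + 5)/2 = (1/2)*0 = 0)
B(g) = -5 + g**2 + 3*g (B(g) = (g**2 + 3*g) - 5 = -5 + g**2 + 3*g)
u(p, G) = 6 + 2*p
L(s, K) = -2 + 2*K (L(s, K) = -3 + ((6 + 2*K) + (-5 + 0**2 + 3*0)) = -3 + ((6 + 2*K) + (-5 + 0 + 0)) = -3 + ((6 + 2*K) - 5) = -3 + (1 + 2*K) = -2 + 2*K)
-L(-129, 212) = -(-2 + 2*212) = -(-2 + 424) = -1*422 = -422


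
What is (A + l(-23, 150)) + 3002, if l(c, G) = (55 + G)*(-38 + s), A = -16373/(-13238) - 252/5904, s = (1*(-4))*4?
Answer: -8756646835/1085516 ≈ -8066.8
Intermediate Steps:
s = -16 (s = -4*4 = -16)
A = 1296253/1085516 (A = -16373*(-1/13238) - 252*1/5904 = 16373/13238 - 7/164 = 1296253/1085516 ≈ 1.1941)
l(c, G) = -2970 - 54*G (l(c, G) = (55 + G)*(-38 - 16) = (55 + G)*(-54) = -2970 - 54*G)
(A + l(-23, 150)) + 3002 = (1296253/1085516 + (-2970 - 54*150)) + 3002 = (1296253/1085516 + (-2970 - 8100)) + 3002 = (1296253/1085516 - 11070) + 3002 = -12015365867/1085516 + 3002 = -8756646835/1085516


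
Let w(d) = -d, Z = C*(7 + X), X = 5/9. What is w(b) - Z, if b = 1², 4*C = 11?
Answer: -196/9 ≈ -21.778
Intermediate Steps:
X = 5/9 (X = 5*(⅑) = 5/9 ≈ 0.55556)
C = 11/4 (C = (¼)*11 = 11/4 ≈ 2.7500)
Z = 187/9 (Z = 11*(7 + 5/9)/4 = (11/4)*(68/9) = 187/9 ≈ 20.778)
b = 1
w(b) - Z = -1*1 - 1*187/9 = -1 - 187/9 = -196/9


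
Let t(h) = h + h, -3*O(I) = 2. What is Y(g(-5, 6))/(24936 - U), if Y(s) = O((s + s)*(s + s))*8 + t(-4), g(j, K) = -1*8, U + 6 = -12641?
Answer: -40/112749 ≈ -0.00035477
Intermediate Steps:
O(I) = -⅔ (O(I) = -⅓*2 = -⅔)
U = -12647 (U = -6 - 12641 = -12647)
t(h) = 2*h
g(j, K) = -8
Y(s) = -40/3 (Y(s) = -⅔*8 + 2*(-4) = -16/3 - 8 = -40/3)
Y(g(-5, 6))/(24936 - U) = -40/(3*(24936 - 1*(-12647))) = -40/(3*(24936 + 12647)) = -40/3/37583 = -40/3*1/37583 = -40/112749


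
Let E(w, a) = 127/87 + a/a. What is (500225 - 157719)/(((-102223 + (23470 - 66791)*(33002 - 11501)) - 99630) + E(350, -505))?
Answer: -14899011/40526630212 ≈ -0.00036763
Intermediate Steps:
E(w, a) = 214/87 (E(w, a) = 127*(1/87) + 1 = 127/87 + 1 = 214/87)
(500225 - 157719)/(((-102223 + (23470 - 66791)*(33002 - 11501)) - 99630) + E(350, -505)) = (500225 - 157719)/(((-102223 + (23470 - 66791)*(33002 - 11501)) - 99630) + 214/87) = 342506/(((-102223 - 43321*21501) - 99630) + 214/87) = 342506/(((-102223 - 931444821) - 99630) + 214/87) = 342506/((-931547044 - 99630) + 214/87) = 342506/(-931646674 + 214/87) = 342506/(-81053260424/87) = 342506*(-87/81053260424) = -14899011/40526630212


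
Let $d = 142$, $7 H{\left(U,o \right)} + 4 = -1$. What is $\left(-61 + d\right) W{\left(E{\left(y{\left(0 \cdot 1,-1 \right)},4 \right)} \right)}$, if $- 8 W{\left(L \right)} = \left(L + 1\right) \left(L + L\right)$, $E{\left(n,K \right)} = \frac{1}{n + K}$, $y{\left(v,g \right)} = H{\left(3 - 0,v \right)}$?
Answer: $- \frac{8505}{1058} \approx -8.0388$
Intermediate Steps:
$H{\left(U,o \right)} = - \frac{5}{7}$ ($H{\left(U,o \right)} = - \frac{4}{7} + \frac{1}{7} \left(-1\right) = - \frac{4}{7} - \frac{1}{7} = - \frac{5}{7}$)
$y{\left(v,g \right)} = - \frac{5}{7}$
$E{\left(n,K \right)} = \frac{1}{K + n}$
$W{\left(L \right)} = - \frac{L \left(1 + L\right)}{4}$ ($W{\left(L \right)} = - \frac{\left(L + 1\right) \left(L + L\right)}{8} = - \frac{\left(1 + L\right) 2 L}{8} = - \frac{2 L \left(1 + L\right)}{8} = - \frac{L \left(1 + L\right)}{4}$)
$\left(-61 + d\right) W{\left(E{\left(y{\left(0 \cdot 1,-1 \right)},4 \right)} \right)} = \left(-61 + 142\right) \left(- \frac{1 + \frac{1}{4 - \frac{5}{7}}}{4 \left(4 - \frac{5}{7}\right)}\right) = 81 \left(- \frac{1 + \frac{1}{\frac{23}{7}}}{4 \cdot \frac{23}{7}}\right) = 81 \left(\left(- \frac{1}{4}\right) \frac{7}{23} \left(1 + \frac{7}{23}\right)\right) = 81 \left(\left(- \frac{1}{4}\right) \frac{7}{23} \cdot \frac{30}{23}\right) = 81 \left(- \frac{105}{1058}\right) = - \frac{8505}{1058}$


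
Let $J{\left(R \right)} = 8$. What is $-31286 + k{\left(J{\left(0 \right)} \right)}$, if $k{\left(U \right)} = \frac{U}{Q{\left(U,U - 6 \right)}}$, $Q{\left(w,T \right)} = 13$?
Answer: $- \frac{406710}{13} \approx -31285.0$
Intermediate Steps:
$k{\left(U \right)} = \frac{U}{13}$
$-31286 + k{\left(J{\left(0 \right)} \right)} = -31286 + \frac{1}{13} \cdot 8 = -31286 + \frac{8}{13} = - \frac{406710}{13}$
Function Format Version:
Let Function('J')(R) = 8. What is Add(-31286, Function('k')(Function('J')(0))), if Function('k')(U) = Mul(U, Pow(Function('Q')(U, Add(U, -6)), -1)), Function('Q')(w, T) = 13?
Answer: Rational(-406710, 13) ≈ -31285.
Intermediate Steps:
Function('k')(U) = Mul(Rational(1, 13), U) (Function('k')(U) = Mul(U, Pow(13, -1)) = Mul(U, Rational(1, 13)) = Mul(Rational(1, 13), U))
Add(-31286, Function('k')(Function('J')(0))) = Add(-31286, Mul(Rational(1, 13), 8)) = Add(-31286, Rational(8, 13)) = Rational(-406710, 13)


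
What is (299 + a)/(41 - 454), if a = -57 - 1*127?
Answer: -115/413 ≈ -0.27845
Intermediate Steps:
a = -184 (a = -57 - 127 = -184)
(299 + a)/(41 - 454) = (299 - 184)/(41 - 454) = 115/(-413) = 115*(-1/413) = -115/413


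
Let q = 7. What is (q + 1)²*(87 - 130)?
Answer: -2752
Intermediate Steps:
(q + 1)²*(87 - 130) = (7 + 1)²*(87 - 130) = 8²*(-43) = 64*(-43) = -2752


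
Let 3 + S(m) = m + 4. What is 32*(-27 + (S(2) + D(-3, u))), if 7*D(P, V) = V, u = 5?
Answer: -5216/7 ≈ -745.14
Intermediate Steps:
D(P, V) = V/7
S(m) = 1 + m (S(m) = -3 + (m + 4) = -3 + (4 + m) = 1 + m)
32*(-27 + (S(2) + D(-3, u))) = 32*(-27 + ((1 + 2) + (⅐)*5)) = 32*(-27 + (3 + 5/7)) = 32*(-27 + 26/7) = 32*(-163/7) = -5216/7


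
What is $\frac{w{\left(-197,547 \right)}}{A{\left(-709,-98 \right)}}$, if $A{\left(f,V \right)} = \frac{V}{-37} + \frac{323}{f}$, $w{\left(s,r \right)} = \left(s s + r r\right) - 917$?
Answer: $\frac{2947723511}{19177} \approx 1.5371 \cdot 10^{5}$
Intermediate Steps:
$w{\left(s,r \right)} = -917 + r^{2} + s^{2}$ ($w{\left(s,r \right)} = \left(s^{2} + r^{2}\right) - 917 = \left(r^{2} + s^{2}\right) - 917 = -917 + r^{2} + s^{2}$)
$A{\left(f,V \right)} = \frac{323}{f} - \frac{V}{37}$ ($A{\left(f,V \right)} = V \left(- \frac{1}{37}\right) + \frac{323}{f} = - \frac{V}{37} + \frac{323}{f} = \frac{323}{f} - \frac{V}{37}$)
$\frac{w{\left(-197,547 \right)}}{A{\left(-709,-98 \right)}} = \frac{-917 + 547^{2} + \left(-197\right)^{2}}{\frac{323}{-709} - - \frac{98}{37}} = \frac{-917 + 299209 + 38809}{323 \left(- \frac{1}{709}\right) + \frac{98}{37}} = \frac{337101}{- \frac{323}{709} + \frac{98}{37}} = \frac{337101}{\frac{57531}{26233}} = 337101 \cdot \frac{26233}{57531} = \frac{2947723511}{19177}$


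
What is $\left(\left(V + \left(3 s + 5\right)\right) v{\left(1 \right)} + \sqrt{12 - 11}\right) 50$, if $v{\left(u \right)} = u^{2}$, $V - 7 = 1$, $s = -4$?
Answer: $100$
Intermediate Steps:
$V = 8$ ($V = 7 + 1 = 8$)
$\left(\left(V + \left(3 s + 5\right)\right) v{\left(1 \right)} + \sqrt{12 - 11}\right) 50 = \left(\left(8 + \left(3 \left(-4\right) + 5\right)\right) 1^{2} + \sqrt{12 - 11}\right) 50 = \left(\left(8 + \left(-12 + 5\right)\right) 1 + \sqrt{1}\right) 50 = \left(\left(8 - 7\right) 1 + 1\right) 50 = \left(1 \cdot 1 + 1\right) 50 = \left(1 + 1\right) 50 = 2 \cdot 50 = 100$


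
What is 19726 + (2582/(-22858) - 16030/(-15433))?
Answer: 316319024859/16034887 ≈ 19727.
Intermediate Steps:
19726 + (2582/(-22858) - 16030/(-15433)) = 19726 + (2582*(-1/22858) - 16030*(-1/15433)) = 19726 + (-1291/11429 + 16030/15433) = 19726 + 14843897/16034887 = 316319024859/16034887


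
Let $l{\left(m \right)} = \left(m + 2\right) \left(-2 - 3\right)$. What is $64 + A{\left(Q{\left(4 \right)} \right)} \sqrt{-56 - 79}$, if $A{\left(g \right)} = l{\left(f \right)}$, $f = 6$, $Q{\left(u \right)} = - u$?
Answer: $64 - 120 i \sqrt{15} \approx 64.0 - 464.76 i$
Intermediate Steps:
$l{\left(m \right)} = -10 - 5 m$ ($l{\left(m \right)} = \left(2 + m\right) \left(-5\right) = -10 - 5 m$)
$A{\left(g \right)} = -40$ ($A{\left(g \right)} = -10 - 30 = -40$)
$64 + A{\left(Q{\left(4 \right)} \right)} \sqrt{-56 - 79} = 64 - 40 \sqrt{-56 - 79} = 64 - 40 \sqrt{-135} = 64 - 40 \cdot 3 i \sqrt{15} = 64 - 120 i \sqrt{15}$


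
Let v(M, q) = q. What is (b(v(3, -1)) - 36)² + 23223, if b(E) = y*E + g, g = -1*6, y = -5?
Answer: 24592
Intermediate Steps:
g = -6
b(E) = -6 - 5*E (b(E) = -5*E - 6 = -6 - 5*E)
(b(v(3, -1)) - 36)² + 23223 = ((-6 - 5*(-1)) - 36)² + 23223 = ((-6 + 5) - 36)² + 23223 = (-1 - 36)² + 23223 = (-37)² + 23223 = 1369 + 23223 = 24592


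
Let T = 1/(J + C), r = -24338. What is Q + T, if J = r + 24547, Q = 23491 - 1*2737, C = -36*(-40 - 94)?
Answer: 104454883/5033 ≈ 20754.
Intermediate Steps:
C = 4824 (C = -36*(-134) = 4824)
Q = 20754 (Q = 23491 - 2737 = 20754)
J = 209 (J = -24338 + 24547 = 209)
T = 1/5033 (T = 1/(209 + 4824) = 1/5033 ≈ 0.00019869)
Q + T = 20754 + 1/5033 = 104454883/5033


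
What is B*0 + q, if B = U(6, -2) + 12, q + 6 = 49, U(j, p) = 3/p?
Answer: 43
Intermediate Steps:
q = 43 (q = -6 + 49 = 43)
B = 21/2 (B = 3/(-2) + 12 = 3*(-½) + 12 = -3/2 + 12 = 21/2 ≈ 10.500)
B*0 + q = (21/2)*0 + 43 = 0 + 43 = 43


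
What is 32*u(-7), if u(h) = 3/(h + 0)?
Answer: -96/7 ≈ -13.714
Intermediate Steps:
u(h) = 3/h
32*u(-7) = 32*(3/(-7)) = 32*(3*(-⅐)) = 32*(-3/7) = -96/7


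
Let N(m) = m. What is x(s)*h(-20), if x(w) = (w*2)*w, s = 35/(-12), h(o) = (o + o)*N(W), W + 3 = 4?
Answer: -6125/9 ≈ -680.56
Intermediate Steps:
W = 1 (W = -3 + 4 = 1)
h(o) = 2*o (h(o) = (o + o)*1 = (2*o)*1 = 2*o)
s = -35/12 (s = 35*(-1/12) = -35/12 ≈ -2.9167)
x(w) = 2*w² (x(w) = (2*w)*w = 2*w²)
x(s)*h(-20) = (2*(-35/12)²)*(2*(-20)) = (2*(1225/144))*(-40) = (1225/72)*(-40) = -6125/9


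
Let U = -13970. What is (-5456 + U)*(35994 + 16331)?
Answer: -1016465450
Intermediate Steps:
(-5456 + U)*(35994 + 16331) = (-5456 - 13970)*(35994 + 16331) = -19426*52325 = -1016465450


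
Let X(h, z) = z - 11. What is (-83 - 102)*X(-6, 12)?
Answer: -185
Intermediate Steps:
X(h, z) = -11 + z
(-83 - 102)*X(-6, 12) = (-83 - 102)*(-11 + 12) = -185*1 = -185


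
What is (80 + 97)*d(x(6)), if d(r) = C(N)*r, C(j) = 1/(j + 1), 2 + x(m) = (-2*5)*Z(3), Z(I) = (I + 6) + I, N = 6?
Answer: -21594/7 ≈ -3084.9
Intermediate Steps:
Z(I) = 6 + 2*I (Z(I) = (6 + I) + I = 6 + 2*I)
x(m) = -122 (x(m) = -2 + (-2*5)*(6 + 2*3) = -2 - 10*(6 + 6) = -2 - 10*12 = -2 - 120 = -122)
C(j) = 1/(1 + j)
d(r) = r/7 (d(r) = r/(1 + 6) = r/7)
(80 + 97)*d(x(6)) = (80 + 97)*((⅐)*(-122)) = 177*(-122/7) = -21594/7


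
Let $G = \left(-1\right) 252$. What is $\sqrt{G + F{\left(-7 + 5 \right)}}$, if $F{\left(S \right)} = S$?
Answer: $i \sqrt{254} \approx 15.937 i$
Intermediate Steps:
$G = -252$
$\sqrt{G + F{\left(-7 + 5 \right)}} = \sqrt{-252 + \left(-7 + 5\right)} = \sqrt{-252 - 2} = \sqrt{-254} = i \sqrt{254}$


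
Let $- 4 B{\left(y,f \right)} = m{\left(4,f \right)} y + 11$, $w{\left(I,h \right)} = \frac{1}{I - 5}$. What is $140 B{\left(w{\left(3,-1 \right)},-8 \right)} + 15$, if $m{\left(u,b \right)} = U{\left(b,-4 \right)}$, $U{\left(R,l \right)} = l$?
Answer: $-440$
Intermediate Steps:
$m{\left(u,b \right)} = -4$
$w{\left(I,h \right)} = \frac{1}{-5 + I}$
$B{\left(y,f \right)} = - \frac{11}{4} + y$ ($B{\left(y,f \right)} = - \frac{- 4 y + 11}{4} = - \frac{11 - 4 y}{4} = - \frac{11}{4} + y$)
$140 B{\left(w{\left(3,-1 \right)},-8 \right)} + 15 = 140 \left(- \frac{11}{4} + \frac{1}{-5 + 3}\right) + 15 = 140 \left(- \frac{11}{4} + \frac{1}{-2}\right) + 15 = 140 \left(- \frac{11}{4} - \frac{1}{2}\right) + 15 = 140 \left(- \frac{13}{4}\right) + 15 = -455 + 15 = -440$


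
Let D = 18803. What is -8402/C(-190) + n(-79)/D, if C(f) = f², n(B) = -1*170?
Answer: -82059903/339394150 ≈ -0.24178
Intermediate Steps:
n(B) = -170
-8402/C(-190) + n(-79)/D = -8402/((-190)²) - 170/18803 = -8402/36100 - 170*1/18803 = -8402*1/36100 - 170/18803 = -4201/18050 - 170/18803 = -82059903/339394150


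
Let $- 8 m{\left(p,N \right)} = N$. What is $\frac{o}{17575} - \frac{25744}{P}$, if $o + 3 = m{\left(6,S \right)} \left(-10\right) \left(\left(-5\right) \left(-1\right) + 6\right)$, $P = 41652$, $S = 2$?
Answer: $- \frac{225715163}{366016950} \approx -0.61668$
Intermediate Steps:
$m{\left(p,N \right)} = - \frac{N}{8}$
$o = \frac{49}{2}$ ($o = -3 + \left(- \frac{1}{8}\right) 2 \left(-10\right) \left(\left(-5\right) \left(-1\right) + 6\right) = -3 + \left(- \frac{1}{4}\right) \left(-10\right) \left(5 + 6\right) = -3 + \frac{5}{2} \cdot 11 = -3 + \frac{55}{2} = \frac{49}{2} \approx 24.5$)
$\frac{o}{17575} - \frac{25744}{P} = \frac{49}{2 \cdot 17575} - \frac{25744}{41652} = \frac{49}{2} \cdot \frac{1}{17575} - \frac{6436}{10413} = \frac{49}{35150} - \frac{6436}{10413} = - \frac{225715163}{366016950}$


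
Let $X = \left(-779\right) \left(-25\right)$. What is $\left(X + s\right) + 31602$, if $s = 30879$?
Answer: $81956$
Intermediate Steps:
$X = 19475$
$\left(X + s\right) + 31602 = \left(19475 + 30879\right) + 31602 = 50354 + 31602 = 81956$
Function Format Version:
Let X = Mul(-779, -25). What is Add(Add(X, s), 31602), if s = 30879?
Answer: 81956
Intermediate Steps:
X = 19475
Add(Add(X, s), 31602) = Add(Add(19475, 30879), 31602) = Add(50354, 31602) = 81956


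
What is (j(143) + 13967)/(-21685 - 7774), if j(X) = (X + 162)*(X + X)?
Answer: -101197/29459 ≈ -3.4352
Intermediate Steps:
j(X) = 2*X*(162 + X) (j(X) = (162 + X)*(2*X) = 2*X*(162 + X))
(j(143) + 13967)/(-21685 - 7774) = (2*143*(162 + 143) + 13967)/(-21685 - 7774) = (2*143*305 + 13967)/(-29459) = (87230 + 13967)*(-1/29459) = 101197*(-1/29459) = -101197/29459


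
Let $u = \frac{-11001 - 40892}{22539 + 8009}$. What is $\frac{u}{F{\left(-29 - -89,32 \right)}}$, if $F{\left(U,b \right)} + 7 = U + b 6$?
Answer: $- \frac{51893}{7484260} \approx -0.0069336$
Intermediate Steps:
$F{\left(U,b \right)} = -7 + U + 6 b$ ($F{\left(U,b \right)} = -7 + \left(U + b 6\right) = -7 + \left(U + 6 b\right) = -7 + U + 6 b$)
$u = - \frac{51893}{30548} \approx -1.6987$
$\frac{u}{F{\left(-29 - -89,32 \right)}} = - \frac{51893}{30548 \left(-7 - -60 + 6 \cdot 32\right)} = - \frac{51893}{30548 \left(-7 + \left(-29 + 89\right) + 192\right)} = - \frac{51893}{30548 \left(-7 + 60 + 192\right)} = - \frac{51893}{30548 \cdot 245} = \left(- \frac{51893}{30548}\right) \frac{1}{245} = - \frac{51893}{7484260}$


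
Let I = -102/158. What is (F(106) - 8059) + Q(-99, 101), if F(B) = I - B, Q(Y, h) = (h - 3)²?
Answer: 113630/79 ≈ 1438.4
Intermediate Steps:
I = -51/79 (I = -102*1/158 = -51/79 ≈ -0.64557)
Q(Y, h) = (-3 + h)²
F(B) = -51/79 - B
(F(106) - 8059) + Q(-99, 101) = ((-51/79 - 1*106) - 8059) + (-3 + 101)² = ((-51/79 - 106) - 8059) + 98² = (-8425/79 - 8059) + 9604 = -645086/79 + 9604 = 113630/79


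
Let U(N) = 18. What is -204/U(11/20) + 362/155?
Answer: -4184/465 ≈ -8.9978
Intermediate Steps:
-204/U(11/20) + 362/155 = -204/18 + 362/155 = -204*1/18 + 362*(1/155) = -34/3 + 362/155 = -4184/465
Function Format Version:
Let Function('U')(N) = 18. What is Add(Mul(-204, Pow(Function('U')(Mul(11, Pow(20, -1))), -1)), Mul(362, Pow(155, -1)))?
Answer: Rational(-4184, 465) ≈ -8.9978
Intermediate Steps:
Add(Mul(-204, Pow(Function('U')(Mul(11, Pow(20, -1))), -1)), Mul(362, Pow(155, -1))) = Add(Mul(-204, Pow(18, -1)), Mul(362, Pow(155, -1))) = Add(Mul(-204, Rational(1, 18)), Mul(362, Rational(1, 155))) = Add(Rational(-34, 3), Rational(362, 155)) = Rational(-4184, 465)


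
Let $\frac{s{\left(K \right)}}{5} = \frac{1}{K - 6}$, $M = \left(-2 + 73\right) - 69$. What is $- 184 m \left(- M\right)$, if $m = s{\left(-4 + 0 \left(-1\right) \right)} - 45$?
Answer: $-16744$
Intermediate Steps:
$M = 2$ ($M = 71 - 69 = 2$)
$s{\left(K \right)} = \frac{5}{-6 + K}$ ($s{\left(K \right)} = \frac{5}{K - 6} = \frac{5}{-6 + K}$)
$m = - \frac{91}{2}$ ($m = \frac{5}{-6 + \left(-4 + 0 \left(-1\right)\right)} - 45 = \frac{5}{-6 + \left(-4 + 0\right)} - 45 = \frac{5}{-6 - 4} - 45 = \frac{5}{-10} - 45 = 5 \left(- \frac{1}{10}\right) - 45 = - \frac{1}{2} - 45 = - \frac{91}{2} \approx -45.5$)
$- 184 m \left(- M\right) = \left(-184\right) \left(- \frac{91}{2}\right) \left(\left(-1\right) 2\right) = 8372 \left(-2\right) = -16744$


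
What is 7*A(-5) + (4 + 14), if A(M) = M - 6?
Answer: -59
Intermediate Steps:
A(M) = -6 + M
7*A(-5) + (4 + 14) = 7*(-6 - 5) + (4 + 14) = 7*(-11) + 18 = -77 + 18 = -59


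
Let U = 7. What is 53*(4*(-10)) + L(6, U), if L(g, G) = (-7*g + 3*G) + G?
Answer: -2134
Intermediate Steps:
L(g, G) = -7*g + 4*G
53*(4*(-10)) + L(6, U) = 53*(4*(-10)) + (-7*6 + 4*7) = 53*(-40) + (-42 + 28) = -2120 - 14 = -2134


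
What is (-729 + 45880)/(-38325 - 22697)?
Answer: -45151/61022 ≈ -0.73991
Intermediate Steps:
(-729 + 45880)/(-38325 - 22697) = 45151/(-61022) = 45151*(-1/61022) = -45151/61022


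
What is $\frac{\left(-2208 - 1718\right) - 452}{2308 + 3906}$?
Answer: $- \frac{2189}{3107} \approx -0.70454$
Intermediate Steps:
$\frac{\left(-2208 - 1718\right) - 452}{2308 + 3906} = \frac{\left(-2208 - 1718\right) - 452}{6214} = \left(-3926 - 452\right) \frac{1}{6214} = \left(-4378\right) \frac{1}{6214} = - \frac{2189}{3107}$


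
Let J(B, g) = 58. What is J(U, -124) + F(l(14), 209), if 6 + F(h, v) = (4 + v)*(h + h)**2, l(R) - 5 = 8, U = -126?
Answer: 144040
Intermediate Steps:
l(R) = 13 (l(R) = 5 + 8 = 13)
F(h, v) = -6 + 4*h**2*(4 + v) (F(h, v) = -6 + (4 + v)*(h + h)**2 = -6 + (4 + v)*(2*h)**2 = -6 + (4 + v)*(4*h**2) = -6 + 4*h**2*(4 + v))
J(U, -124) + F(l(14), 209) = 58 + (-6 + 16*13**2 + 4*209*13**2) = 58 + (-6 + 16*169 + 4*209*169) = 58 + (-6 + 2704 + 141284) = 58 + 143982 = 144040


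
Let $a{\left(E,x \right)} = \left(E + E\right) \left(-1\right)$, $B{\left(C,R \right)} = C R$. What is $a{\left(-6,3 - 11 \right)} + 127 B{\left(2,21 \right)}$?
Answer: $5346$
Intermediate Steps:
$a{\left(E,x \right)} = - 2 E$ ($a{\left(E,x \right)} = 2 E \left(-1\right) = - 2 E$)
$a{\left(-6,3 - 11 \right)} + 127 B{\left(2,21 \right)} = \left(-2\right) \left(-6\right) + 127 \cdot 2 \cdot 21 = 12 + 127 \cdot 42 = 12 + 5334 = 5346$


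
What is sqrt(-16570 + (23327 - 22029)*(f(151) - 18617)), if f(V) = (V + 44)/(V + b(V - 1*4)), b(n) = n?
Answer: I*sqrt(536833203941)/149 ≈ 4917.4*I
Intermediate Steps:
f(V) = (44 + V)/(-4 + 2*V) (f(V) = (V + 44)/(V + (V - 1*4)) = (44 + V)/(V + (V - 4)) = (44 + V)/(V + (-4 + V)) = (44 + V)/(-4 + 2*V))
sqrt(-16570 + (23327 - 22029)*(f(151) - 18617)) = sqrt(-16570 + (23327 - 22029)*((44 + 151)/(2*(-2 + 151)) - 18617)) = sqrt(-16570 + 1298*((1/2)*195/149 - 18617)) = sqrt(-16570 + 1298*((1/2)*(1/149)*195 - 18617)) = sqrt(-16570 + 1298*(195/298 - 18617)) = sqrt(-16570 + 1298*(-5547671/298)) = sqrt(-16570 - 3600438479/149) = sqrt(-3602907409/149) = I*sqrt(536833203941)/149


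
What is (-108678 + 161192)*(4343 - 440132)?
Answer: -22885023546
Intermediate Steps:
(-108678 + 161192)*(4343 - 440132) = 52514*(-435789) = -22885023546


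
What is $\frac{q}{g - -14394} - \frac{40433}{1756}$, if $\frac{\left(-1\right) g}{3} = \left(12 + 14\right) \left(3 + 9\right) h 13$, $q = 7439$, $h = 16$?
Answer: $- \frac{3651445093}{158298132} \approx -23.067$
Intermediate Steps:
$g = -194688$ ($g = - 3 \left(12 + 14\right) \left(3 + 9\right) 16 \cdot 13 = - 3 \cdot 26 \cdot 12 \cdot 16 \cdot 13 = - 3 \cdot 312 \cdot 16 \cdot 13 = - 3 \cdot 4992 \cdot 13 = \left(-3\right) 64896 = -194688$)
$\frac{q}{g - -14394} - \frac{40433}{1756} = \frac{7439}{-194688 - -14394} - \frac{40433}{1756} = \frac{7439}{-194688 + 14394} - \frac{40433}{1756} = \frac{7439}{-180294} - \frac{40433}{1756} = 7439 \left(- \frac{1}{180294}\right) - \frac{40433}{1756} = - \frac{7439}{180294} - \frac{40433}{1756} = - \frac{3651445093}{158298132}$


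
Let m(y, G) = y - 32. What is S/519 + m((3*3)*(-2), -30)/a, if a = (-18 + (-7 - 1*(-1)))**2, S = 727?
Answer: 65467/49824 ≈ 1.3140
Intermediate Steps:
m(y, G) = -32 + y
a = 576 (a = (-18 + (-7 + 1))**2 = (-18 - 6)**2 = (-24)**2 = 576)
S/519 + m((3*3)*(-2), -30)/a = 727/519 + (-32 + (3*3)*(-2))/576 = 727*(1/519) + (-32 + 9*(-2))*(1/576) = 727/519 + (-32 - 18)*(1/576) = 727/519 - 50*1/576 = 727/519 - 25/288 = 65467/49824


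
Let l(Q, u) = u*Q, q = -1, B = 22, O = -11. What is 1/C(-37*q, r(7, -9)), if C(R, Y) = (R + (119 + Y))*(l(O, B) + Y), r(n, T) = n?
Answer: -1/38305 ≈ -2.6106e-5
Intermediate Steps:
l(Q, u) = Q*u
C(R, Y) = (-242 + Y)*(119 + R + Y) (C(R, Y) = (R + (119 + Y))*(-11*22 + Y) = (119 + R + Y)*(-242 + Y) = (-242 + Y)*(119 + R + Y))
1/C(-37*q, r(7, -9)) = 1/(-28798 + 7**2 - (-8954)*(-1) - 123*7 - 37*(-1)*7) = 1/(-28798 + 49 - 242*37 - 861 + 37*7) = 1/(-28798 + 49 - 8954 - 861 + 259) = 1/(-38305) = -1/38305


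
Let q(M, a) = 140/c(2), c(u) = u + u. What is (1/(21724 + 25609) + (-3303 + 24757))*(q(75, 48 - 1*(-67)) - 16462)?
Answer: -16681325820141/47333 ≈ -3.5242e+8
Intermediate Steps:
c(u) = 2*u
q(M, a) = 35 (q(M, a) = 140/((2*2)) = 140/4 = 140*(¼) = 35)
(1/(21724 + 25609) + (-3303 + 24757))*(q(75, 48 - 1*(-67)) - 16462) = (1/(21724 + 25609) + (-3303 + 24757))*(35 - 16462) = (1/47333 + 21454)*(-16427) = (1015482183/47333)*(-16427) = -16681325820141/47333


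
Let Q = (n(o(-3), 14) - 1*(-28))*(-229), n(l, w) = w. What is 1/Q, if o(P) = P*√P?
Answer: -1/9618 ≈ -0.00010397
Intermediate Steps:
o(P) = P^(3/2)
Q = -9618 (Q = (14 - 1*(-28))*(-229) = (14 + 28)*(-229) = 42*(-229) = -9618)
1/Q = 1/(-9618) = -1/9618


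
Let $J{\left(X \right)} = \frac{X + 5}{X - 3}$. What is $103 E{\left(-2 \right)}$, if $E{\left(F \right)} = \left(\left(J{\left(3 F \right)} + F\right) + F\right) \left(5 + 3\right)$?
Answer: $- \frac{28840}{9} \approx -3204.4$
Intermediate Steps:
$J{\left(X \right)} = \frac{5 + X}{-3 + X}$
$E{\left(F \right)} = 16 F + \frac{8 \left(5 + 3 F\right)}{-3 + 3 F}$ ($E{\left(F \right)} = \left(\left(\frac{5 + 3 F}{-3 + 3 F} + F\right) + F\right) \left(5 + 3\right) = \left(\left(F + \frac{5 + 3 F}{-3 + 3 F}\right) + F\right) 8 = \left(2 F + \frac{5 + 3 F}{-3 + 3 F}\right) 8 = 16 F + \frac{8 \left(5 + 3 F\right)}{-3 + 3 F}$)
$103 E{\left(-2 \right)} = 103 \frac{8 \left(5 - -6 + 6 \left(-2\right)^{2}\right)}{3 \left(-1 - 2\right)} = 103 \frac{8 \left(5 + 6 + 6 \cdot 4\right)}{3 \left(-3\right)} = 103 \cdot \frac{8}{3} \left(- \frac{1}{3}\right) \left(5 + 6 + 24\right) = 103 \cdot \frac{8}{3} \left(- \frac{1}{3}\right) 35 = 103 \left(- \frac{280}{9}\right) = - \frac{28840}{9}$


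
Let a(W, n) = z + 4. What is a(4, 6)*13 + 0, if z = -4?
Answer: 0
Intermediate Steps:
a(W, n) = 0 (a(W, n) = -4 + 4 = 0)
a(4, 6)*13 + 0 = 0*13 + 0 = 0 + 0 = 0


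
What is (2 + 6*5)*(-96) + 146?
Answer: -2926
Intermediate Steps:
(2 + 6*5)*(-96) + 146 = (2 + 30)*(-96) + 146 = 32*(-96) + 146 = -3072 + 146 = -2926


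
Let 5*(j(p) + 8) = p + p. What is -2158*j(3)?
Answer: 73372/5 ≈ 14674.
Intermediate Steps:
j(p) = -8 + 2*p/5 (j(p) = -8 + (p + p)/5 = -8 + (2*p)/5 = -8 + 2*p/5)
-2158*j(3) = -2158*(-8 + (2/5)*3) = -2158*(-8 + 6/5) = -2158*(-34/5) = 73372/5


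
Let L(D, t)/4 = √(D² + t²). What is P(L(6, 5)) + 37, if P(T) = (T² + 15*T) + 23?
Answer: 1036 + 60*√61 ≈ 1504.6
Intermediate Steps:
L(D, t) = 4*√(D² + t²)
P(T) = 23 + T² + 15*T
P(L(6, 5)) + 37 = (23 + (4*√(6² + 5²))² + 15*(4*√(6² + 5²))) + 37 = (23 + (4*√(36 + 25))² + 15*(4*√(36 + 25))) + 37 = (23 + (4*√61)² + 15*(4*√61)) + 37 = (23 + 976 + 60*√61) + 37 = (999 + 60*√61) + 37 = 1036 + 60*√61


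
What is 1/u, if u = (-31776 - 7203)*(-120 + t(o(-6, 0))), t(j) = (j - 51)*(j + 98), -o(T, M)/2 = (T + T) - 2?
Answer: 1/117638622 ≈ 8.5006e-9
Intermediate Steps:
o(T, M) = 4 - 4*T (o(T, M) = -2*((T + T) - 2) = -2*(2*T - 2) = -2*(-2 + 2*T) = 4 - 4*T)
t(j) = (-51 + j)*(98 + j)
u = 117638622 (u = (-31776 - 7203)*(-120 + (-4998 + (4 - 4*(-6))² + 47*(4 - 4*(-6)))) = -38979*(-120 + (-4998 + (4 + 24)² + 47*(4 + 24))) = -38979*(-120 + (-4998 + 28² + 47*28)) = -38979*(-120 + (-4998 + 784 + 1316)) = -38979*(-120 - 2898) = -38979*(-3018) = 117638622)
1/u = 1/117638622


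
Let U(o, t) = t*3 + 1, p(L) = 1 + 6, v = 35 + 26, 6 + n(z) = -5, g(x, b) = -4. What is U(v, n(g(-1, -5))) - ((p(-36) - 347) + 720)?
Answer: -412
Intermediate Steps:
n(z) = -11 (n(z) = -6 - 5 = -11)
v = 61
p(L) = 7
U(o, t) = 1 + 3*t (U(o, t) = 3*t + 1 = 1 + 3*t)
U(v, n(g(-1, -5))) - ((p(-36) - 347) + 720) = (1 + 3*(-11)) - ((7 - 347) + 720) = (1 - 33) - (-340 + 720) = -32 - 1*380 = -32 - 380 = -412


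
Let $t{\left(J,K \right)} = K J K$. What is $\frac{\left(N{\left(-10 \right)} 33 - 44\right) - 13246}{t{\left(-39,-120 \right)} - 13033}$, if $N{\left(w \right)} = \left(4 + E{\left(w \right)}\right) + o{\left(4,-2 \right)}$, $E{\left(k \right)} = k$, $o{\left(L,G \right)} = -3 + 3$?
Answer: $\frac{13488}{574633} \approx 0.023472$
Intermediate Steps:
$o{\left(L,G \right)} = 0$
$N{\left(w \right)} = 4 + w$ ($N{\left(w \right)} = \left(4 + w\right) + 0 = 4 + w$)
$t{\left(J,K \right)} = J K^{2}$ ($t{\left(J,K \right)} = J K K = J K^{2}$)
$\frac{\left(N{\left(-10 \right)} 33 - 44\right) - 13246}{t{\left(-39,-120 \right)} - 13033} = \frac{\left(\left(4 - 10\right) 33 - 44\right) - 13246}{- 39 \left(-120\right)^{2} - 13033} = \frac{\left(\left(-6\right) 33 - 44\right) - 13246}{\left(-39\right) 14400 - 13033} = \frac{\left(-198 - 44\right) - 13246}{-561600 - 13033} = \frac{-242 - 13246}{-574633} = \left(-13488\right) \left(- \frac{1}{574633}\right) = \frac{13488}{574633}$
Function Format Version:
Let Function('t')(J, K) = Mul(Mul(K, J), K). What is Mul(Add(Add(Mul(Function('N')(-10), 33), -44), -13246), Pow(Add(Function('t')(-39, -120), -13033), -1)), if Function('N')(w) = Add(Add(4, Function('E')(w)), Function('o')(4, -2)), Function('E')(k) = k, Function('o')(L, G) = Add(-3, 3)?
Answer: Rational(13488, 574633) ≈ 0.023472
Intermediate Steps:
Function('o')(L, G) = 0
Function('N')(w) = Add(4, w) (Function('N')(w) = Add(Add(4, w), 0) = Add(4, w))
Function('t')(J, K) = Mul(J, Pow(K, 2)) (Function('t')(J, K) = Mul(Mul(J, K), K) = Mul(J, Pow(K, 2)))
Mul(Add(Add(Mul(Function('N')(-10), 33), -44), -13246), Pow(Add(Function('t')(-39, -120), -13033), -1)) = Mul(Add(Add(Mul(Add(4, -10), 33), -44), -13246), Pow(Add(Mul(-39, Pow(-120, 2)), -13033), -1)) = Mul(Add(Add(Mul(-6, 33), -44), -13246), Pow(Add(Mul(-39, 14400), -13033), -1)) = Mul(Add(Add(-198, -44), -13246), Pow(Add(-561600, -13033), -1)) = Mul(Add(-242, -13246), Pow(-574633, -1)) = Mul(-13488, Rational(-1, 574633)) = Rational(13488, 574633)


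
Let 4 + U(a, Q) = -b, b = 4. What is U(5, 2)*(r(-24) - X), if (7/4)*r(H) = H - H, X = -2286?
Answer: -18288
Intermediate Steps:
r(H) = 0 (r(H) = 4*(H - H)/7 = (4/7)*0 = 0)
U(a, Q) = -8 (U(a, Q) = -4 - 1*4 = -4 - 4 = -8)
U(5, 2)*(r(-24) - X) = -8*(0 - 1*(-2286)) = -8*(0 + 2286) = -8*2286 = -18288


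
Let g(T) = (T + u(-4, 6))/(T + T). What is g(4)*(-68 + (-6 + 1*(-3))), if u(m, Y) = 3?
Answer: -539/8 ≈ -67.375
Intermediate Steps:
g(T) = (3 + T)/(2*T) (g(T) = (T + 3)/(T + T) = (3 + T)/((2*T)) = (3 + T)*(1/(2*T)) = (3 + T)/(2*T))
g(4)*(-68 + (-6 + 1*(-3))) = ((1/2)*(3 + 4)/4)*(-68 + (-6 + 1*(-3))) = ((1/2)*(1/4)*7)*(-68 + (-6 - 3)) = 7*(-68 - 9)/8 = (7/8)*(-77) = -539/8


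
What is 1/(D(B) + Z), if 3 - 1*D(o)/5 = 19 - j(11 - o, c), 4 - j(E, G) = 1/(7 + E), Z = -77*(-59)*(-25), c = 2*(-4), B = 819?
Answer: -801/91021630 ≈ -8.8001e-6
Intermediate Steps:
c = -8
Z = -113575 (Z = 4543*(-25) = -113575)
j(E, G) = 4 - 1/(7 + E)
D(o) = -80 + 5*(71 - 4*o)/(18 - o) (D(o) = 15 - 5*(19 - (27 + 4*(11 - o))/(7 + (11 - o))) = 15 - 5*(19 - (27 + (44 - 4*o))/(18 - o)) = 15 - 5*(19 - (71 - 4*o)/(18 - o)) = 15 + (-95 + 5*(71 - 4*o)/(18 - o)) = -80 + 5*(71 - 4*o)/(18 - o))
1/(D(B) + Z) = 1/(5*(217 - 12*819)/(-18 + 819) - 113575) = 1/(5*(217 - 9828)/801 - 113575) = 1/(5*(1/801)*(-9611) - 113575) = 1/(-48055/801 - 113575) = 1/(-91021630/801) = -801/91021630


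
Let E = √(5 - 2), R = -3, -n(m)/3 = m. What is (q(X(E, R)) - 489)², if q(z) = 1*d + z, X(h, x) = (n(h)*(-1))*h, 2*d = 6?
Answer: 227529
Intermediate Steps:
n(m) = -3*m
d = 3 (d = (½)*6 = 3)
E = √3 ≈ 1.7320
X(h, x) = 3*h² (X(h, x) = (-3*h*(-1))*h = (3*h)*h = 3*h²)
q(z) = 3 + z (q(z) = 1*3 + z = 3 + z)
(q(X(E, R)) - 489)² = ((3 + 3*(√3)²) - 489)² = ((3 + 3*3) - 489)² = ((3 + 9) - 489)² = (12 - 489)² = (-477)² = 227529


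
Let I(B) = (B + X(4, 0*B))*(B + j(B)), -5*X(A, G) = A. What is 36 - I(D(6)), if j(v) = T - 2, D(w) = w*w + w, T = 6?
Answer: -9296/5 ≈ -1859.2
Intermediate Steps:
X(A, G) = -A/5
D(w) = w + w**2 (D(w) = w**2 + w = w + w**2)
j(v) = 4 (j(v) = 6 - 2 = 4)
I(B) = (4 + B)*(-4/5 + B) (I(B) = (B - 1/5*4)*(B + 4) = (B - 4/5)*(4 + B) = (-4/5 + B)*(4 + B) = (4 + B)*(-4/5 + B))
36 - I(D(6)) = 36 - (-16/5 + (6*(1 + 6))**2 + 16*(6*(1 + 6))/5) = 36 - (-16/5 + (6*7)**2 + 16*(6*7)/5) = 36 - (-16/5 + 42**2 + (16/5)*42) = 36 - (-16/5 + 1764 + 672/5) = 36 - 1*9476/5 = 36 - 9476/5 = -9296/5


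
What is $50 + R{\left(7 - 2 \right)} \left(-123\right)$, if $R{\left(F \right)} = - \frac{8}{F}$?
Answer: $\frac{1234}{5} \approx 246.8$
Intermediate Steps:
$50 + R{\left(7 - 2 \right)} \left(-123\right) = 50 + - \frac{8}{7 - 2} \left(-123\right) = 50 + - \frac{8}{5} \left(-123\right) = 50 + \left(-8\right) \frac{1}{5} \left(-123\right) = 50 - - \frac{984}{5} = 50 + \frac{984}{5} = \frac{1234}{5}$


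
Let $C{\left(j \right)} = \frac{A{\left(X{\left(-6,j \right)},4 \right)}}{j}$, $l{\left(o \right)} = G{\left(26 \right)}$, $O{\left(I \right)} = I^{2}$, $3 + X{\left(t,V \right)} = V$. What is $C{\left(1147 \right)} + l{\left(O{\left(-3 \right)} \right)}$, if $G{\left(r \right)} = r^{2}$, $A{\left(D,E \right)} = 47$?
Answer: $\frac{775419}{1147} \approx 676.04$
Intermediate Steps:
$X{\left(t,V \right)} = -3 + V$
$l{\left(o \right)} = 676$ ($l{\left(o \right)} = 26^{2} = 676$)
$C{\left(j \right)} = \frac{47}{j}$
$C{\left(1147 \right)} + l{\left(O{\left(-3 \right)} \right)} = \frac{47}{1147} + 676 = \frac{775419}{1147}$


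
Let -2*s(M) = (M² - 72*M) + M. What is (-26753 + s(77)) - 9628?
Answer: -36612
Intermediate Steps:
s(M) = -M²/2 + 71*M/2 (s(M) = -((M² - 72*M) + M)/2 = -(M² - 71*M)/2 = -M²/2 + 71*M/2)
(-26753 + s(77)) - 9628 = (-26753 + (½)*77*(71 - 1*77)) - 9628 = (-26753 + (½)*77*(71 - 77)) - 9628 = (-26753 + (½)*77*(-6)) - 9628 = (-26753 - 231) - 9628 = -26984 - 9628 = -36612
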